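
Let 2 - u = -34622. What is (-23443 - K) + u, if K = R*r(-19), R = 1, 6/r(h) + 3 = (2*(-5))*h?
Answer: 2090841/187 ≈ 11181.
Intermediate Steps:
r(h) = 6/(-3 - 10*h) (r(h) = 6/(-3 + (2*(-5))*h) = 6/(-3 - 10*h))
u = 34624 (u = 2 - 1*(-34622) = 2 + 34622 = 34624)
K = 6/187 (K = 1*(-6/(3 + 10*(-19))) = 1*(-6/(3 - 190)) = 1*(-6/(-187)) = 1*(-6*(-1/187)) = 1*(6/187) = 6/187 ≈ 0.032086)
(-23443 - K) + u = (-23443 - 1*6/187) + 34624 = (-23443 - 6/187) + 34624 = -4383847/187 + 34624 = 2090841/187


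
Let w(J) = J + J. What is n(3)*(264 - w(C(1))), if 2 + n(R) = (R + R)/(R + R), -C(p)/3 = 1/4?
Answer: -531/2 ≈ -265.50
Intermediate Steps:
C(p) = -¾ (C(p) = -3/4 = -3*¼ = -¾)
n(R) = -1 (n(R) = -2 + (R + R)/(R + R) = -2 + (2*R)/((2*R)) = -2 + (2*R)*(1/(2*R)) = -2 + 1 = -1)
w(J) = 2*J
n(3)*(264 - w(C(1))) = -(264 - 2*(-3)/4) = -(264 - 1*(-3/2)) = -(264 + 3/2) = -1*531/2 = -531/2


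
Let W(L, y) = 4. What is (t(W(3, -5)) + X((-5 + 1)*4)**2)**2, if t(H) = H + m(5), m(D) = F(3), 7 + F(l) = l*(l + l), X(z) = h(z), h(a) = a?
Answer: 73441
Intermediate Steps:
X(z) = z
F(l) = -7 + 2*l**2 (F(l) = -7 + l*(l + l) = -7 + l*(2*l) = -7 + 2*l**2)
m(D) = 11 (m(D) = -7 + 2*3**2 = -7 + 2*9 = -7 + 18 = 11)
t(H) = 11 + H (t(H) = H + 11 = 11 + H)
(t(W(3, -5)) + X((-5 + 1)*4)**2)**2 = ((11 + 4) + ((-5 + 1)*4)**2)**2 = (15 + (-4*4)**2)**2 = (15 + (-16)**2)**2 = (15 + 256)**2 = 271**2 = 73441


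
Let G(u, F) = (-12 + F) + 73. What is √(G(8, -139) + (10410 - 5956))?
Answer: 2*√1094 ≈ 66.151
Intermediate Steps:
G(u, F) = 61 + F
√(G(8, -139) + (10410 - 5956)) = √((61 - 139) + (10410 - 5956)) = √(-78 + 4454) = √4376 = 2*√1094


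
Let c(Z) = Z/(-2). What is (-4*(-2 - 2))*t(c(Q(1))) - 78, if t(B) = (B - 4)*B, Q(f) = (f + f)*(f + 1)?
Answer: 114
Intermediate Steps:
Q(f) = 2*f*(1 + f) (Q(f) = (2*f)*(1 + f) = 2*f*(1 + f))
c(Z) = -Z/2 (c(Z) = Z*(-1/2) = -Z/2)
t(B) = B*(-4 + B) (t(B) = (-4 + B)*B = B*(-4 + B))
(-4*(-2 - 2))*t(c(Q(1))) - 78 = (-4*(-2 - 2))*((-(1 + 1))*(-4 - (1 + 1))) - 78 = (-4*(-4))*((-2)*(-4 - 2)) - 78 = 16*((-1/2*4)*(-4 - 1/2*4)) - 78 = 16*(-2*(-4 - 2)) - 78 = 16*(-2*(-6)) - 78 = 16*12 - 78 = 192 - 78 = 114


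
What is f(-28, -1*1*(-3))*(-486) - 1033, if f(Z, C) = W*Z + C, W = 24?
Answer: 324101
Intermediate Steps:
f(Z, C) = C + 24*Z (f(Z, C) = 24*Z + C = C + 24*Z)
f(-28, -1*1*(-3))*(-486) - 1033 = (-1*1*(-3) + 24*(-28))*(-486) - 1033 = (-1*(-3) - 672)*(-486) - 1033 = (3 - 672)*(-486) - 1033 = -669*(-486) - 1033 = 325134 - 1033 = 324101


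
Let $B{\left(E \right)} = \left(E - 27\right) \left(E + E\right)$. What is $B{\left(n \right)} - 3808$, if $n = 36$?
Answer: $-3160$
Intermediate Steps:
$B{\left(E \right)} = 2 E \left(-27 + E\right)$ ($B{\left(E \right)} = \left(-27 + E\right) 2 E = 2 E \left(-27 + E\right)$)
$B{\left(n \right)} - 3808 = 2 \cdot 36 \left(-27 + 36\right) - 3808 = 2 \cdot 36 \cdot 9 - 3808 = 648 - 3808 = -3160$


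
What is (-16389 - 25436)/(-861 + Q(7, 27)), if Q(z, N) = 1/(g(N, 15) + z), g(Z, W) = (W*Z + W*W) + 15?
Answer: 27269900/561371 ≈ 48.577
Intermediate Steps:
g(Z, W) = 15 + W² + W*Z (g(Z, W) = (W*Z + W²) + 15 = (W² + W*Z) + 15 = 15 + W² + W*Z)
Q(z, N) = 1/(240 + z + 15*N) (Q(z, N) = 1/((15 + 15² + 15*N) + z) = 1/((15 + 225 + 15*N) + z) = 1/((240 + 15*N) + z) = 1/(240 + z + 15*N))
(-16389 - 25436)/(-861 + Q(7, 27)) = (-16389 - 25436)/(-861 + 1/(240 + 7 + 15*27)) = -41825/(-861 + 1/(240 + 7 + 405)) = -41825/(-861 + 1/652) = -41825/(-561371/652) = -41825*(-652/561371) = 27269900/561371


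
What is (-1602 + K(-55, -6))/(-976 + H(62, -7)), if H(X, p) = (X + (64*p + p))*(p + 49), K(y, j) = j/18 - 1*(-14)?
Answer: 4765/52446 ≈ 0.090855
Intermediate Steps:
K(y, j) = 14 + j/18 (K(y, j) = j*(1/18) + 14 = j/18 + 14 = 14 + j/18)
H(X, p) = (49 + p)*(X + 65*p) (H(X, p) = (X + 65*p)*(49 + p) = (49 + p)*(X + 65*p))
(-1602 + K(-55, -6))/(-976 + H(62, -7)) = (-1602 + (14 + (1/18)*(-6)))/(-976 + (49*62 + 65*(-7)**2 + 3185*(-7) + 62*(-7))) = (-1602 + (14 - 1/3))/(-976 + (3038 + 65*49 - 22295 - 434)) = (-1602 + 41/3)/(-976 + (3038 + 3185 - 22295 - 434)) = -4765/(3*(-976 - 16506)) = -4765/3/(-17482) = -4765/3*(-1/17482) = 4765/52446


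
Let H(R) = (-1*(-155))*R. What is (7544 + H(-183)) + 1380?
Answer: -19441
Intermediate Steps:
H(R) = 155*R
(7544 + H(-183)) + 1380 = (7544 + 155*(-183)) + 1380 = (7544 - 28365) + 1380 = -20821 + 1380 = -19441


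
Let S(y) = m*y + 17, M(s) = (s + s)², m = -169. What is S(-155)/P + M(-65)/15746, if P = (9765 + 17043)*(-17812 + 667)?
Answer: 970902333731/904653284670 ≈ 1.0732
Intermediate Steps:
M(s) = 4*s² (M(s) = (2*s)² = 4*s²)
S(y) = 17 - 169*y (S(y) = -169*y + 17 = 17 - 169*y)
P = -459623160 (P = 26808*(-17145) = -459623160)
S(-155)/P + M(-65)/15746 = (17 - 169*(-155))/(-459623160) + (4*(-65)²)/15746 = (17 + 26195)*(-1/459623160) + (4*4225)*(1/15746) = 26212*(-1/459623160) + 16900*(1/15746) = -6553/114905790 + 8450/7873 = 970902333731/904653284670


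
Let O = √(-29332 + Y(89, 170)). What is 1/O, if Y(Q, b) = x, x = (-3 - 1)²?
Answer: -I*√7329/14658 ≈ -0.0058405*I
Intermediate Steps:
x = 16 (x = (-4)² = 16)
Y(Q, b) = 16
O = 2*I*√7329 (O = √(-29332 + 16) = √(-29316) = 2*I*√7329 ≈ 171.22*I)
1/O = 1/(2*I*√7329) = -I*√7329/14658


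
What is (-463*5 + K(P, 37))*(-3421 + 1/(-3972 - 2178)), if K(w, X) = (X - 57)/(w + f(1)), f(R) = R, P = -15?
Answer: 237441847/30 ≈ 7.9147e+6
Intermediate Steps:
K(w, X) = (-57 + X)/(1 + w) (K(w, X) = (X - 57)/(w + 1) = (-57 + X)/(1 + w))
(-463*5 + K(P, 37))*(-3421 + 1/(-3972 - 2178)) = (-463*5 + (-57 + 37)/(1 - 15))*(-3421 + 1/(-3972 - 2178)) = (-2315 - 20/(-14))*(-3421 + 1/(-6150)) = (-2315 - 1/14*(-20))*(-3421 - 1/6150) = (-2315 + 10/7)*(-21039151/6150) = -16195/7*(-21039151/6150) = 237441847/30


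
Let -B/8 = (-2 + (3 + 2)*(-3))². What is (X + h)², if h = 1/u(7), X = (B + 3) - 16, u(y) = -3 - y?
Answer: 540609001/100 ≈ 5.4061e+6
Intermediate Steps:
B = -2312 (B = -8*(-2 + (3 + 2)*(-3))² = -8*(-2 + 5*(-3))² = -8*(-2 - 15)² = -8*(-17)² = -8*289 = -2312)
X = -2325 (X = (-2312 + 3) - 16 = -2309 - 16 = -2325)
h = -⅒ (h = 1/(-3 - 1*7) = 1/(-3 - 7) = 1/(-10) = -⅒ ≈ -0.10000)
(X + h)² = (-2325 - ⅒)² = (-23251/10)² = 540609001/100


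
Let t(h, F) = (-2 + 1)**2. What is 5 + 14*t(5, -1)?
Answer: 19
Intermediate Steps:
t(h, F) = 1 (t(h, F) = (-1)**2 = 1)
5 + 14*t(5, -1) = 5 + 14*1 = 5 + 14 = 19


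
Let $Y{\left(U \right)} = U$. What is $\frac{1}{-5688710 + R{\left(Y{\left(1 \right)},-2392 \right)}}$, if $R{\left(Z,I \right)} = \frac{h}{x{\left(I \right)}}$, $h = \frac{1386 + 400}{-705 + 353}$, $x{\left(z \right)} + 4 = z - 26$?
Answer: $- \frac{426272}{2424937788227} \approx -1.7579 \cdot 10^{-7}$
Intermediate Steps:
$x{\left(z \right)} = -30 + z$ ($x{\left(z \right)} = -4 + \left(z - 26\right) = -4 + \left(-26 + z\right) = -30 + z$)
$h = - \frac{893}{176}$ ($h = \frac{1786}{-352} = 1786 \left(- \frac{1}{352}\right) = - \frac{893}{176} \approx -5.0739$)
$R{\left(Z,I \right)} = - \frac{893}{176 \left(-30 + I\right)}$
$\frac{1}{-5688710 + R{\left(Y{\left(1 \right)},-2392 \right)}} = \frac{1}{-5688710 - \frac{893}{-5280 + 176 \left(-2392\right)}} = \frac{1}{-5688710 - \frac{893}{-5280 - 420992}} = \frac{1}{-5688710 - \frac{893}{-426272}} = \frac{1}{-5688710 - - \frac{893}{426272}} = \frac{1}{-5688710 + \frac{893}{426272}} = \frac{1}{- \frac{2424937788227}{426272}} = - \frac{426272}{2424937788227}$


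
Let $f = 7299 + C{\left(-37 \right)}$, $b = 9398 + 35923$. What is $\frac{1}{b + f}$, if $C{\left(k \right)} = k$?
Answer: $\frac{1}{52583} \approx 1.9018 \cdot 10^{-5}$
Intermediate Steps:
$b = 45321$
$f = 7262$ ($f = 7299 - 37 = 7262$)
$\frac{1}{b + f} = \frac{1}{45321 + 7262} = \frac{1}{52583}$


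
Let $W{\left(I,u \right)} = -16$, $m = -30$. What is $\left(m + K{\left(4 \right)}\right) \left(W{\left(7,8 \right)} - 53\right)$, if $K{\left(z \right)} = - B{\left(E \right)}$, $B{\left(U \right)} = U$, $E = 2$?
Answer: $2208$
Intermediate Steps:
$K{\left(z \right)} = -2$ ($K{\left(z \right)} = \left(-1\right) 2 = -2$)
$\left(m + K{\left(4 \right)}\right) \left(W{\left(7,8 \right)} - 53\right) = \left(-30 - 2\right) \left(-16 - 53\right) = \left(-32\right) \left(-69\right) = 2208$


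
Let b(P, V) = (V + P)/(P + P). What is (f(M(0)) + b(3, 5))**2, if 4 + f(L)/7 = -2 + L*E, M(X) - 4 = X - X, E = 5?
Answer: 88804/9 ≈ 9867.1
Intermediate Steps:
M(X) = 4 (M(X) = 4 + (X - X) = 4 + 0 = 4)
b(P, V) = (P + V)/(2*P) (b(P, V) = (P + V)/((2*P)) = (P + V)*(1/(2*P)) = (P + V)/(2*P))
f(L) = -42 + 35*L (f(L) = -28 + 7*(-2 + L*5) = -28 + 7*(-2 + 5*L) = -28 + (-14 + 35*L) = -42 + 35*L)
(f(M(0)) + b(3, 5))**2 = ((-42 + 35*4) + (1/2)*(3 + 5)/3)**2 = ((-42 + 140) + (1/2)*(1/3)*8)**2 = (98 + 4/3)**2 = (298/3)**2 = 88804/9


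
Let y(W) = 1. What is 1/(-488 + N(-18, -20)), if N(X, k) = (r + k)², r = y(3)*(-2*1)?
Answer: -¼ ≈ -0.25000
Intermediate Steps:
r = -2 (r = 1*(-2*1) = 1*(-2) = -2)
N(X, k) = (-2 + k)²
1/(-488 + N(-18, -20)) = 1/(-488 + (-2 - 20)²) = 1/(-488 + (-22)²) = 1/(-488 + 484) = 1/(-4) = -¼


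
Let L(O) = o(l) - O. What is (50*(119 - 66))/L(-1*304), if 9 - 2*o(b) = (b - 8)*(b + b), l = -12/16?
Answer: 42400/4831 ≈ 8.7767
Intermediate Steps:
l = -¾ (l = -12*1/16 = -¾ ≈ -0.75000)
o(b) = 9/2 - b*(-8 + b) (o(b) = 9/2 - (b - 8)*(b + b)/2 = 9/2 - (-8 + b)*2*b/2 = 9/2 - b*(-8 + b))
L(O) = -33/16 - O (L(O) = (9/2 - (-¾)² + 8*(-¾)) - O = (9/2 - 1*9/16 - 6) - O = (9/2 - 9/16 - 6) - O = -33/16 - O)
(50*(119 - 66))/L(-1*304) = (50*(119 - 66))/(-33/16 - (-1)*304) = (50*53)/(-33/16 - 1*(-304)) = 2650/(-33/16 + 304) = 2650/(4831/16) = 2650*(16/4831) = 42400/4831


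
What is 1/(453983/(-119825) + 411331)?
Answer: 119825/49287283092 ≈ 2.4312e-6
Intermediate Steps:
1/(453983/(-119825) + 411331) = 1/(453983*(-1/119825) + 411331) = 1/(-453983/119825 + 411331) = 1/(49287283092/119825) = 119825/49287283092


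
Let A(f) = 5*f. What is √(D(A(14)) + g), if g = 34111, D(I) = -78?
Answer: √34033 ≈ 184.48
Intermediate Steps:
√(D(A(14)) + g) = √(-78 + 34111) = √34033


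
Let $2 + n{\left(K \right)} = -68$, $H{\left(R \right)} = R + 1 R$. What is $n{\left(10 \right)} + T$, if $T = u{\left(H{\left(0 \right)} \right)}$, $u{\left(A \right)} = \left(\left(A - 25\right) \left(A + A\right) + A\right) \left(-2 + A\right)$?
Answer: $-70$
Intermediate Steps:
$H{\left(R \right)} = 2 R$ ($H{\left(R \right)} = R + R = 2 R$)
$n{\left(K \right)} = -70$ ($n{\left(K \right)} = -2 - 68 = -70$)
$u{\left(A \right)} = \left(-2 + A\right) \left(A + 2 A \left(-25 + A\right)\right)$ ($u{\left(A \right)} = \left(\left(-25 + A\right) 2 A + A\right) \left(-2 + A\right) = \left(2 A \left(-25 + A\right) + A\right) \left(-2 + A\right) = \left(A + 2 A \left(-25 + A\right)\right) \left(-2 + A\right) = \left(-2 + A\right) \left(A + 2 A \left(-25 + A\right)\right)$)
$T = 0$ ($T = 2 \cdot 0 \left(98 - 53 \cdot 2 \cdot 0 + 2 \left(2 \cdot 0\right)^{2}\right) = 0 \left(98 - 0 + 2 \cdot 0^{2}\right) = 0 \left(98 + 0 + 2 \cdot 0\right) = 0 \left(98 + 0 + 0\right) = 0 \cdot 98 = 0$)
$n{\left(10 \right)} + T = -70 + 0 = -70$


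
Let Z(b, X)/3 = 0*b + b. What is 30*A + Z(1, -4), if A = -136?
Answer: -4077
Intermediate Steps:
Z(b, X) = 3*b (Z(b, X) = 3*(0*b + b) = 3*(0 + b) = 3*b)
30*A + Z(1, -4) = 30*(-136) + 3*1 = -4080 + 3 = -4077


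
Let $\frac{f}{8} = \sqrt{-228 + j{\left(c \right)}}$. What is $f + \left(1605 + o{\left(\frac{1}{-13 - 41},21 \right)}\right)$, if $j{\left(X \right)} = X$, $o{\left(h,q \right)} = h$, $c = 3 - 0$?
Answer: $\frac{86669}{54} + 120 i \approx 1605.0 + 120.0 i$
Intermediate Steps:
$c = 3$ ($c = 3 + 0 = 3$)
$f = 120 i$ ($f = 8 \sqrt{-228 + 3} = 8 \sqrt{-225} = 8 \cdot 15 i = 120 i \approx 120.0 i$)
$f + \left(1605 + o{\left(\frac{1}{-13 - 41},21 \right)}\right) = 120 i + \left(1605 + \frac{1}{-13 - 41}\right) = 120 i + \left(1605 + \frac{1}{-54}\right) = 120 i + \left(1605 - \frac{1}{54}\right) = 120 i + \frac{86669}{54} = \frac{86669}{54} + 120 i$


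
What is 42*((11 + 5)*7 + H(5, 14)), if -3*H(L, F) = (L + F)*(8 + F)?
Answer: -1148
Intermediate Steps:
H(L, F) = -(8 + F)*(F + L)/3 (H(L, F) = -(L + F)*(8 + F)/3 = -(F + L)*(8 + F)/3 = -(8 + F)*(F + L)/3)
42*((11 + 5)*7 + H(5, 14)) = 42*((11 + 5)*7 + (-8/3*14 - 8/3*5 - ⅓*14² - ⅓*14*5)) = 42*(16*7 + (-112/3 - 40/3 - ⅓*196 - 70/3)) = 42*(112 + (-112/3 - 40/3 - 196/3 - 70/3)) = 42*(112 - 418/3) = 42*(-82/3) = -1148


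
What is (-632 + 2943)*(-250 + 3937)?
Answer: 8520657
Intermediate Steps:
(-632 + 2943)*(-250 + 3937) = 2311*3687 = 8520657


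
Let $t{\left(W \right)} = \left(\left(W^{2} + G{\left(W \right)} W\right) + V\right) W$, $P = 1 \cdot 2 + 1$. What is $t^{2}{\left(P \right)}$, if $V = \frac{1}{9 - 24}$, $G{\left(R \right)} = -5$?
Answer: $\frac{8281}{25} \approx 331.24$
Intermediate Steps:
$V = - \frac{1}{15}$ ($V = \frac{1}{-15} = - \frac{1}{15} \approx -0.066667$)
$P = 3$ ($P = 2 + 1 = 3$)
$t{\left(W \right)} = W \left(- \frac{1}{15} + W^{2} - 5 W\right)$ ($t{\left(W \right)} = \left(\left(W^{2} - 5 W\right) - \frac{1}{15}\right) W = \left(- \frac{1}{15} + W^{2} - 5 W\right) W = W \left(- \frac{1}{15} + W^{2} - 5 W\right)$)
$t^{2}{\left(P \right)} = \left(3 \left(- \frac{1}{15} + 3^{2} - 15\right)\right)^{2} = \left(3 \left(- \frac{1}{15} + 9 - 15\right)\right)^{2} = \left(3 \left(- \frac{91}{15}\right)\right)^{2} = \left(- \frac{91}{5}\right)^{2} = \frac{8281}{25}$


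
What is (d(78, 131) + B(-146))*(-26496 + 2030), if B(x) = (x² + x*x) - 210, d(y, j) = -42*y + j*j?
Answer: -1377607062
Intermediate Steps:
d(y, j) = j² - 42*y (d(y, j) = -42*y + j² = j² - 42*y)
B(x) = -210 + 2*x² (B(x) = (x² + x²) - 210 = 2*x² - 210 = -210 + 2*x²)
(d(78, 131) + B(-146))*(-26496 + 2030) = ((131² - 42*78) + (-210 + 2*(-146)²))*(-26496 + 2030) = ((17161 - 3276) + (-210 + 2*21316))*(-24466) = (13885 + (-210 + 42632))*(-24466) = (13885 + 42422)*(-24466) = 56307*(-24466) = -1377607062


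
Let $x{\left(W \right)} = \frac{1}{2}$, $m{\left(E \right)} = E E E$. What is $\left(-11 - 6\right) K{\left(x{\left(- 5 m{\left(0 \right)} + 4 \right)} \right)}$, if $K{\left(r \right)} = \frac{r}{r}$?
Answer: $-17$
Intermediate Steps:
$m{\left(E \right)} = E^{3}$ ($m{\left(E \right)} = E^{2} E = E^{3}$)
$x{\left(W \right)} = \frac{1}{2}$
$K{\left(r \right)} = 1$
$\left(-11 - 6\right) K{\left(x{\left(- 5 m{\left(0 \right)} + 4 \right)} \right)} = \left(-11 - 6\right) 1 = \left(-17\right) 1 = -17$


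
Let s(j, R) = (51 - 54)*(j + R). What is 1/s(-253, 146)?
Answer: 1/321 ≈ 0.0031153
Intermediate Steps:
s(j, R) = -3*R - 3*j (s(j, R) = -3*(R + j) = -3*R - 3*j)
1/s(-253, 146) = 1/(-3*146 - 3*(-253)) = 1/(-438 + 759) = 1/321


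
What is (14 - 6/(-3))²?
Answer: 256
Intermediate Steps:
(14 - 6/(-3))² = (14 - 6*(-⅓))² = (14 + 2)² = 16² = 256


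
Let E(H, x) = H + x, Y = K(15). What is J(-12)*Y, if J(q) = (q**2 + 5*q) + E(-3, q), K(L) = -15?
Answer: -1035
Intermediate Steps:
Y = -15
J(q) = -3 + q**2 + 6*q (J(q) = (q**2 + 5*q) + (-3 + q) = -3 + q**2 + 6*q)
J(-12)*Y = (-3 + (-12)**2 + 6*(-12))*(-15) = (-3 + 144 - 72)*(-15) = 69*(-15) = -1035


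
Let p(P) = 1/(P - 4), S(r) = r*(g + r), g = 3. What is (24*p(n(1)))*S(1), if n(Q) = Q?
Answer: -32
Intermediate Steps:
S(r) = r*(3 + r)
p(P) = 1/(-4 + P)
(24*p(n(1)))*S(1) = (24/(-4 + 1))*(1*(3 + 1)) = (24/(-3))*(1*4) = (24*(-⅓))*4 = -8*4 = -32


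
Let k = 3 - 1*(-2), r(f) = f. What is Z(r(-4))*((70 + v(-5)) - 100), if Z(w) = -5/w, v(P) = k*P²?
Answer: 475/4 ≈ 118.75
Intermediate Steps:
k = 5 (k = 3 + 2 = 5)
v(P) = 5*P²
Z(r(-4))*((70 + v(-5)) - 100) = (-5/(-4))*((70 + 5*(-5)²) - 100) = (-5*(-¼))*((70 + 5*25) - 100) = 5*((70 + 125) - 100)/4 = 5*(195 - 100)/4 = (5/4)*95 = 475/4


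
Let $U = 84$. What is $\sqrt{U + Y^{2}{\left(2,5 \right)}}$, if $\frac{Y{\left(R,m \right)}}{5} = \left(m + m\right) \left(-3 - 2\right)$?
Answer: $2 \sqrt{15646} \approx 250.17$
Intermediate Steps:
$Y{\left(R,m \right)} = - 50 m$ ($Y{\left(R,m \right)} = 5 \left(m + m\right) \left(-3 - 2\right) = 5 \cdot 2 m \left(-5\right) = 5 \left(- 10 m\right) = - 50 m$)
$\sqrt{U + Y^{2}{\left(2,5 \right)}} = \sqrt{84 + \left(\left(-50\right) 5\right)^{2}} = \sqrt{84 + \left(-250\right)^{2}} = \sqrt{84 + 62500} = \sqrt{62584} = 2 \sqrt{15646}$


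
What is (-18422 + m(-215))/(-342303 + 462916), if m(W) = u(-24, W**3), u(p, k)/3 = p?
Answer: -18494/120613 ≈ -0.15333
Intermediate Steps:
u(p, k) = 3*p
m(W) = -72 (m(W) = 3*(-24) = -72)
(-18422 + m(-215))/(-342303 + 462916) = (-18422 - 72)/(-342303 + 462916) = -18494/120613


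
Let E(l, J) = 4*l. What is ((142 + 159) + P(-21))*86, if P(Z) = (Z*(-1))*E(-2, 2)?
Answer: 11438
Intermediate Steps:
P(Z) = 8*Z (P(Z) = (Z*(-1))*(4*(-2)) = -Z*(-8) = 8*Z)
((142 + 159) + P(-21))*86 = ((142 + 159) + 8*(-21))*86 = (301 - 168)*86 = 133*86 = 11438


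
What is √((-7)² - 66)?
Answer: I*√17 ≈ 4.1231*I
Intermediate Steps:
√((-7)² - 66) = √(49 - 66) = √(-17) = I*√17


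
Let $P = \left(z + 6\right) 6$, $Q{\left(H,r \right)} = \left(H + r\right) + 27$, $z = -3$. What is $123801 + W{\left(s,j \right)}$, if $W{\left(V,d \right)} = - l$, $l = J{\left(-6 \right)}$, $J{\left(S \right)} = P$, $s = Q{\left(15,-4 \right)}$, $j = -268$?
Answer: $123783$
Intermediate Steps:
$Q{\left(H,r \right)} = 27 + H + r$
$s = 38$ ($s = 27 + 15 - 4 = 38$)
$P = 18$ ($P = \left(-3 + 6\right) 6 = 3 \cdot 6 = 18$)
$J{\left(S \right)} = 18$
$l = 18$
$W{\left(V,d \right)} = -18$ ($W{\left(V,d \right)} = \left(-1\right) 18 = -18$)
$123801 + W{\left(s,j \right)} = 123801 - 18 = 123783$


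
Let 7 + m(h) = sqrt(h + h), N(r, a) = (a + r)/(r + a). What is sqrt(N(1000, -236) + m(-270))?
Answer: sqrt(-6 + 6*I*sqrt(15)) ≈ 3.0 + 3.873*I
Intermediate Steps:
N(r, a) = 1 (N(r, a) = (a + r)/(a + r) = 1)
m(h) = -7 + sqrt(2)*sqrt(h) (m(h) = -7 + sqrt(h + h) = -7 + sqrt(2*h) = -7 + sqrt(2)*sqrt(h))
sqrt(N(1000, -236) + m(-270)) = sqrt(1 + (-7 + sqrt(2)*sqrt(-270))) = sqrt(1 + (-7 + sqrt(2)*(3*I*sqrt(30)))) = sqrt(1 + (-7 + 6*I*sqrt(15))) = sqrt(-6 + 6*I*sqrt(15))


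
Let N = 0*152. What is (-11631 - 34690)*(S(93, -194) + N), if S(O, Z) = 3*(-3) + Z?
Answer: 9403163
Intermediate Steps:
N = 0
S(O, Z) = -9 + Z
(-11631 - 34690)*(S(93, -194) + N) = (-11631 - 34690)*((-9 - 194) + 0) = -46321*(-203 + 0) = -46321*(-203) = 9403163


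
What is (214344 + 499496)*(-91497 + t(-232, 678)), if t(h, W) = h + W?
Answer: -64995845840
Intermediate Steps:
t(h, W) = W + h
(214344 + 499496)*(-91497 + t(-232, 678)) = (214344 + 499496)*(-91497 + (678 - 232)) = 713840*(-91497 + 446) = 713840*(-91051) = -64995845840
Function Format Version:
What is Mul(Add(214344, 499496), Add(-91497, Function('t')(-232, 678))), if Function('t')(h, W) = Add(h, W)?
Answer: -64995845840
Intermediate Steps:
Function('t')(h, W) = Add(W, h)
Mul(Add(214344, 499496), Add(-91497, Function('t')(-232, 678))) = Mul(Add(214344, 499496), Add(-91497, Add(678, -232))) = Mul(713840, Add(-91497, 446)) = Mul(713840, -91051) = -64995845840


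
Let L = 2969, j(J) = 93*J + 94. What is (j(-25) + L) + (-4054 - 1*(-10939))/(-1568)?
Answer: 1150299/1568 ≈ 733.61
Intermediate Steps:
j(J) = 94 + 93*J
(j(-25) + L) + (-4054 - 1*(-10939))/(-1568) = ((94 + 93*(-25)) + 2969) + (-4054 - 1*(-10939))/(-1568) = ((94 - 2325) + 2969) + (-4054 + 10939)*(-1/1568) = (-2231 + 2969) + 6885*(-1/1568) = 738 - 6885/1568 = 1150299/1568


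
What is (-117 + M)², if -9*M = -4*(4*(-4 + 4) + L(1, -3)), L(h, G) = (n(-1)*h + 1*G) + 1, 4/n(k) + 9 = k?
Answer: 3136441/225 ≈ 13940.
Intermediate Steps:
n(k) = 4/(-9 + k)
L(h, G) = 1 + G - 2*h/5 (L(h, G) = ((4/(-9 - 1))*h + 1*G) + 1 = ((4/(-10))*h + G) + 1 = ((4*(-⅒))*h + G) + 1 = (-2*h/5 + G) + 1 = (G - 2*h/5) + 1 = 1 + G - 2*h/5)
M = -16/15 (M = -(-4)*(4*(-4 + 4) + (1 - 3 - ⅖*1))/9 = -(-4)*(4*0 + (1 - 3 - ⅖))/9 = -(-4)*(0 - 12/5)/9 = -(-4)*(-12)/(9*5) = -⅑*48/5 = -16/15 ≈ -1.0667)
(-117 + M)² = (-117 - 16/15)² = (-1771/15)² = 3136441/225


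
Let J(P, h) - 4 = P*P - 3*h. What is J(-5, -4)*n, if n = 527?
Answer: 21607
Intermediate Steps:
J(P, h) = 4 + P**2 - 3*h (J(P, h) = 4 + (P*P - 3*h) = 4 + (P**2 - 3*h) = 4 + P**2 - 3*h)
J(-5, -4)*n = (4 + (-5)**2 - 3*(-4))*527 = (4 + 25 + 12)*527 = 41*527 = 21607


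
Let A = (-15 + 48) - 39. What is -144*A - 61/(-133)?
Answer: 114973/133 ≈ 864.46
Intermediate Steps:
A = -6 (A = 33 - 39 = -6)
-144*A - 61/(-133) = -144*(-6) - 61/(-133) = 864 - 61*(-1/133) = 864 + 61/133 = 114973/133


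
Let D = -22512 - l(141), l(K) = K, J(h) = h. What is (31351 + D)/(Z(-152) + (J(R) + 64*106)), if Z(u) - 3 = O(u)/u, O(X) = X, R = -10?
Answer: 4349/3389 ≈ 1.2833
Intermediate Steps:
Z(u) = 4 (Z(u) = 3 + u/u = 3 + 1 = 4)
D = -22653 (D = -22512 - 1*141 = -22512 - 141 = -22653)
(31351 + D)/(Z(-152) + (J(R) + 64*106)) = (31351 - 22653)/(4 + (-10 + 64*106)) = 8698/(4 + (-10 + 6784)) = 8698/(4 + 6774) = 8698/6778 = 8698*(1/6778) = 4349/3389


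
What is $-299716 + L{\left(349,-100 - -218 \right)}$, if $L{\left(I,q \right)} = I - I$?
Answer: $-299716$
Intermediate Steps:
$L{\left(I,q \right)} = 0$
$-299716 + L{\left(349,-100 - -218 \right)} = -299716 + 0 = -299716$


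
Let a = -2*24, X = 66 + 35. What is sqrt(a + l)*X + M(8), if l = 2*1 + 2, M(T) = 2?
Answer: 2 + 202*I*sqrt(11) ≈ 2.0 + 669.96*I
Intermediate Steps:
X = 101
l = 4 (l = 2 + 2 = 4)
a = -48
sqrt(a + l)*X + M(8) = sqrt(-48 + 4)*101 + 2 = sqrt(-44)*101 + 2 = (2*I*sqrt(11))*101 + 2 = 202*I*sqrt(11) + 2 = 2 + 202*I*sqrt(11)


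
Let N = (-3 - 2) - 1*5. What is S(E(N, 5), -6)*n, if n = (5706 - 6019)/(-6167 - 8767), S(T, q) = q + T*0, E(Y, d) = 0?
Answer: -313/2489 ≈ -0.12575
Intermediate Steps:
N = -10 (N = -5 - 5 = -10)
S(T, q) = q (S(T, q) = q + 0 = q)
n = 313/14934 (n = -313/(-14934) = -313*(-1/14934) = 313/14934 ≈ 0.020959)
S(E(N, 5), -6)*n = -6*313/14934 = -313/2489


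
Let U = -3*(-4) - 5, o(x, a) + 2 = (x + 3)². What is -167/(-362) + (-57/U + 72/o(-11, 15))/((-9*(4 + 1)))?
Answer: 145279/235662 ≈ 0.61647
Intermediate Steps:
o(x, a) = -2 + (3 + x)² (o(x, a) = -2 + (x + 3)² = -2 + (3 + x)²)
U = 7 (U = 12 - 5 = 7)
-167/(-362) + (-57/U + 72/o(-11, 15))/((-9*(4 + 1))) = -167/(-362) + (-57/7 + 72/(-2 + (3 - 11)²))/((-9*(4 + 1))) = -167*(-1/362) + (-57*⅐ + 72/(-2 + (-8)²))/((-9*5)) = 167/362 + (-57/7 + 72/(-2 + 64))/(-45) = 167/362 + (-57/7 + 72/62)*(-1/45) = 167/362 + (-57/7 + 72*(1/62))*(-1/45) = 167/362 + (-57/7 + 36/31)*(-1/45) = 167/362 - 1515/217*(-1/45) = 167/362 + 101/651 = 145279/235662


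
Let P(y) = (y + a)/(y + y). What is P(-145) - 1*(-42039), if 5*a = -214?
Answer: 60957489/1450 ≈ 42040.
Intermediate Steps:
a = -214/5 (a = (⅕)*(-214) = -214/5 ≈ -42.800)
P(y) = (-214/5 + y)/(2*y) (P(y) = (y - 214/5)/(y + y) = (-214/5 + y)/((2*y)) = (-214/5 + y)*(1/(2*y)) = (-214/5 + y)/(2*y))
P(-145) - 1*(-42039) = (⅒)*(-214 + 5*(-145))/(-145) - 1*(-42039) = (⅒)*(-1/145)*(-214 - 725) + 42039 = (⅒)*(-1/145)*(-939) + 42039 = 939/1450 + 42039 = 60957489/1450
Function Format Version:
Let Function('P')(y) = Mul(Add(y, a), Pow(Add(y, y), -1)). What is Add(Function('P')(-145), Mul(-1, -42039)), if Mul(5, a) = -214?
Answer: Rational(60957489, 1450) ≈ 42040.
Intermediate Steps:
a = Rational(-214, 5) (a = Mul(Rational(1, 5), -214) = Rational(-214, 5) ≈ -42.800)
Function('P')(y) = Mul(Rational(1, 2), Pow(y, -1), Add(Rational(-214, 5), y)) (Function('P')(y) = Mul(Add(y, Rational(-214, 5)), Pow(Add(y, y), -1)) = Mul(Add(Rational(-214, 5), y), Pow(Mul(2, y), -1)) = Mul(Add(Rational(-214, 5), y), Mul(Rational(1, 2), Pow(y, -1))) = Mul(Rational(1, 2), Pow(y, -1), Add(Rational(-214, 5), y)))
Add(Function('P')(-145), Mul(-1, -42039)) = Add(Mul(Rational(1, 10), Pow(-145, -1), Add(-214, Mul(5, -145))), Mul(-1, -42039)) = Add(Mul(Rational(1, 10), Rational(-1, 145), Add(-214, -725)), 42039) = Add(Mul(Rational(1, 10), Rational(-1, 145), -939), 42039) = Add(Rational(939, 1450), 42039) = Rational(60957489, 1450)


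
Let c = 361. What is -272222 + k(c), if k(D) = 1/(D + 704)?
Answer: -289916429/1065 ≈ -2.7222e+5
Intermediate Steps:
k(D) = 1/(704 + D)
-272222 + k(c) = -272222 + 1/(704 + 361) = -272222 + 1/1065 = -289916429/1065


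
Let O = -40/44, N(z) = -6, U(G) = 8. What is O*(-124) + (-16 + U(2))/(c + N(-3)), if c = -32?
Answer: 23604/209 ≈ 112.94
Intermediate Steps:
O = -10/11 (O = -40*1/44 = -10/11 ≈ -0.90909)
O*(-124) + (-16 + U(2))/(c + N(-3)) = -10/11*(-124) + (-16 + 8)/(-32 - 6) = 1240/11 - 8/(-38) = 1240/11 - 8*(-1/38) = 1240/11 + 4/19 = 23604/209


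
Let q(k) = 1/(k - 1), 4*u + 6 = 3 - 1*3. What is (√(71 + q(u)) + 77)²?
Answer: (385 + √1765)²/25 ≈ 7293.6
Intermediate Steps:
u = -3/2 (u = -3/2 + (3 - 1*3)/4 = -3/2 + (3 - 3)/4 = -3/2 + (¼)*0 = -3/2 + 0 = -3/2 ≈ -1.5000)
q(k) = 1/(-1 + k)
(√(71 + q(u)) + 77)² = (√(71 + 1/(-1 - 3/2)) + 77)² = (√(71 + 1/(-5/2)) + 77)² = (√(71 - ⅖) + 77)² = (√(353/5) + 77)² = (√1765/5 + 77)² = (77 + √1765/5)²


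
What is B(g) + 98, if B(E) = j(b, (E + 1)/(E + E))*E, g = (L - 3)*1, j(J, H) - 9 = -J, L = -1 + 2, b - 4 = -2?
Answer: 84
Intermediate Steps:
b = 2 (b = 4 - 2 = 2)
L = 1
j(J, H) = 9 - J
g = -2 (g = (1 - 3)*1 = -2*1 = -2)
B(E) = 7*E (B(E) = (9 - 1*2)*E = (9 - 2)*E = 7*E)
B(g) + 98 = 7*(-2) + 98 = -14 + 98 = 84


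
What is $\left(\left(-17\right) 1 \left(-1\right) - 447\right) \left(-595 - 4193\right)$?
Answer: $2058840$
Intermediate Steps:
$\left(\left(-17\right) 1 \left(-1\right) - 447\right) \left(-595 - 4193\right) = \left(\left(-17\right) \left(-1\right) - 447\right) \left(-4788\right) = \left(17 - 447\right) \left(-4788\right) = \left(-430\right) \left(-4788\right) = 2058840$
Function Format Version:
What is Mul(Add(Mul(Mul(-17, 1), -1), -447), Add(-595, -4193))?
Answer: 2058840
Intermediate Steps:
Mul(Add(Mul(Mul(-17, 1), -1), -447), Add(-595, -4193)) = Mul(Add(Mul(-17, -1), -447), -4788) = Mul(Add(17, -447), -4788) = Mul(-430, -4788) = 2058840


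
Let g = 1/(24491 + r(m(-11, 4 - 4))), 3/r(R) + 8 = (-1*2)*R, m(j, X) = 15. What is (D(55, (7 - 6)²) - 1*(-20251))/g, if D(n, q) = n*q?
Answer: 9448940215/19 ≈ 4.9731e+8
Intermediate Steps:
r(R) = 3/(-8 - 2*R) (r(R) = 3/(-8 + (-1*2)*R) = 3/(-8 - 2*R))
g = 38/930655 (g = 1/(24491 - 3/(8 + 2*15)) = 1/(24491 - 3/(8 + 30)) = 1/(24491 - 3/38) = 1/(930655/38) = 38/930655 ≈ 4.0831e-5)
(D(55, (7 - 6)²) - 1*(-20251))/g = (55*(7 - 6)² - 1*(-20251))/(38/930655) = (55*1² + 20251)*(930655/38) = (55*1 + 20251)*(930655/38) = (55 + 20251)*(930655/38) = 20306*(930655/38) = 9448940215/19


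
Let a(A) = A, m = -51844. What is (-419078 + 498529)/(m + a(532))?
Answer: -79451/51312 ≈ -1.5484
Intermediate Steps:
(-419078 + 498529)/(m + a(532)) = (-419078 + 498529)/(-51844 + 532) = 79451/(-51312) = 79451*(-1/51312) = -79451/51312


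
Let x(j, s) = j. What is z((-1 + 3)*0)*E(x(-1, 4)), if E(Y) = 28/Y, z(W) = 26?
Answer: -728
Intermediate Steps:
z((-1 + 3)*0)*E(x(-1, 4)) = 26*(28/(-1)) = 26*(28*(-1)) = 26*(-28) = -728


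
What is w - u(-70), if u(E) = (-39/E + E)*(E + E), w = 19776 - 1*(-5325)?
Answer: 15379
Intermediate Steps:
w = 25101 (w = 19776 + 5325 = 25101)
u(E) = 2*E*(E - 39/E) (u(E) = (E - 39/E)*(2*E) = 2*E*(E - 39/E))
w - u(-70) = 25101 - (-78 + 2*(-70)²) = 25101 - (-78 + 2*4900) = 25101 - (-78 + 9800) = 25101 - 1*9722 = 25101 - 9722 = 15379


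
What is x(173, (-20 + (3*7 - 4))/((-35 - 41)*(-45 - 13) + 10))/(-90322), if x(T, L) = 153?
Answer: -153/90322 ≈ -0.0016939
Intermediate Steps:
x(173, (-20 + (3*7 - 4))/((-35 - 41)*(-45 - 13) + 10))/(-90322) = 153/(-90322) = 153*(-1/90322) = -153/90322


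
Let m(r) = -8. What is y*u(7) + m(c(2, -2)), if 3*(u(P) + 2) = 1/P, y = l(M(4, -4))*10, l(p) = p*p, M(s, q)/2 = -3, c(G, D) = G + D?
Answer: -4976/7 ≈ -710.86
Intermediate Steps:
c(G, D) = D + G
M(s, q) = -6 (M(s, q) = 2*(-3) = -6)
l(p) = p²
y = 360 (y = (-6)²*10 = 36*10 = 360)
u(P) = -2 + 1/(3*P)
y*u(7) + m(c(2, -2)) = 360*(-2 + (⅓)/7) - 8 = 360*(-2 + (⅓)*(⅐)) - 8 = 360*(-2 + 1/21) - 8 = 360*(-41/21) - 8 = -4920/7 - 8 = -4976/7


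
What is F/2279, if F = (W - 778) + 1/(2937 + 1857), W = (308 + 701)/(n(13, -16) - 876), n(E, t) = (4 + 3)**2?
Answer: -3089324683/9035410002 ≈ -0.34191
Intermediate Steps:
n(E, t) = 49 (n(E, t) = 7**2 = 49)
W = -1009/827 (W = (308 + 701)/(49 - 876) = 1009/(-827) = 1009*(-1/827) = -1009/827 ≈ -1.2201)
F = -3089324683/3964638 (F = (-1009/827 - 778) + 1/(2937 + 1857) = -644415/827 + 1/4794 = -3089324683/3964638 ≈ -779.22)
F/2279 = -3089324683/3964638/2279 = -3089324683/3964638*1/2279 = -3089324683/9035410002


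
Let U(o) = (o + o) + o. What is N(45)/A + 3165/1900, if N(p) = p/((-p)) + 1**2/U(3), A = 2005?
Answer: 2283889/1371420 ≈ 1.6653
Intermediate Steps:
U(o) = 3*o (U(o) = 2*o + o = 3*o)
N(p) = -8/9 (N(p) = p/((-p)) + 1**2/((3*3)) = p*(-1/p) + 1/9 = -1 + 1*(1/9) = -1 + 1/9 = -8/9)
N(45)/A + 3165/1900 = -8/9/2005 + 3165/1900 = -8/9*1/2005 + 3165*(1/1900) = -8/18045 + 633/380 = 2283889/1371420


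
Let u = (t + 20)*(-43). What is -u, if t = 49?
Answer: 2967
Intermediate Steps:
u = -2967 (u = (49 + 20)*(-43) = 69*(-43) = -2967)
-u = -1*(-2967) = 2967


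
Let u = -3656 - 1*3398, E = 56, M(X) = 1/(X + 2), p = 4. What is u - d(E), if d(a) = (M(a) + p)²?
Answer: -23783945/3364 ≈ -7070.1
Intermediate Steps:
M(X) = 1/(2 + X)
u = -7054 (u = -3656 - 3398 = -7054)
d(a) = (4 + 1/(2 + a))² (d(a) = (1/(2 + a) + 4)² = (4 + 1/(2 + a))²)
u - d(E) = -7054 - (9 + 4*56)²/(2 + 56)² = -7054 - (9 + 224)²/58² = -7054 - 233²/3364 = -7054 - 54289/3364 = -23783945/3364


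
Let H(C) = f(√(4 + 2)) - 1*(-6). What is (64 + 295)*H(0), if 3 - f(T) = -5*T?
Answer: 3231 + 1795*√6 ≈ 7627.8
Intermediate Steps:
f(T) = 3 + 5*T (f(T) = 3 - (-5)*T = 3 + 5*T)
H(C) = 9 + 5*√6 (H(C) = (3 + 5*√(4 + 2)) - 1*(-6) = (3 + 5*√6) + 6 = 9 + 5*√6)
(64 + 295)*H(0) = (64 + 295)*(9 + 5*√6) = 359*(9 + 5*√6) = 3231 + 1795*√6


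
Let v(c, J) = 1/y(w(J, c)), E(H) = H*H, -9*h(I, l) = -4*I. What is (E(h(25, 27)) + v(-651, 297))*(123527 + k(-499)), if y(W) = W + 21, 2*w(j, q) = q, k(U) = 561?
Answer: 251891939248/16443 ≈ 1.5319e+7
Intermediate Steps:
w(j, q) = q/2
y(W) = 21 + W
h(I, l) = 4*I/9 (h(I, l) = -(-4)*I/9 = 4*I/9)
E(H) = H**2
v(c, J) = 1/(21 + c/2)
(E(h(25, 27)) + v(-651, 297))*(123527 + k(-499)) = (((4/9)*25)**2 + 2/(42 - 651))*(123527 + 561) = ((100/9)**2 + 2/(-609))*124088 = (10000/81 + 2*(-1/609))*124088 = (10000/81 - 2/609)*124088 = (2029946/16443)*124088 = 251891939248/16443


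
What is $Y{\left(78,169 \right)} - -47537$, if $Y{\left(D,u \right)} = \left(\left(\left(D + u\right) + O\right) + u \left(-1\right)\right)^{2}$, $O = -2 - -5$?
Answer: $54098$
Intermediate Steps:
$O = 3$ ($O = -2 + 5 = 3$)
$Y{\left(D,u \right)} = \left(3 + D\right)^{2}$ ($Y{\left(D,u \right)} = \left(\left(\left(D + u\right) + 3\right) + u \left(-1\right)\right)^{2} = \left(\left(3 + D + u\right) - u\right)^{2} = \left(3 + D\right)^{2}$)
$Y{\left(78,169 \right)} - -47537 = \left(3 + 78\right)^{2} - -47537 = 81^{2} + 47537 = 6561 + 47537 = 54098$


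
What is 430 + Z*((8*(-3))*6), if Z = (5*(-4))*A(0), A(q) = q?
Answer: 430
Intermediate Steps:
Z = 0 (Z = (5*(-4))*0 = -20*0 = 0)
430 + Z*((8*(-3))*6) = 430 + 0*((8*(-3))*6) = 430 + 0*(-24*6) = 430 + 0*(-144) = 430 + 0 = 430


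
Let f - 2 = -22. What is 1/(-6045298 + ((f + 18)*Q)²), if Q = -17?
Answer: -1/6044142 ≈ -1.6545e-7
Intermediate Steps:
f = -20 (f = 2 - 22 = -20)
1/(-6045298 + ((f + 18)*Q)²) = 1/(-6045298 + ((-20 + 18)*(-17))²) = 1/(-6045298 + (-2*(-17))²) = 1/(-6045298 + 34²) = 1/(-6045298 + 1156) = 1/(-6044142) = -1/6044142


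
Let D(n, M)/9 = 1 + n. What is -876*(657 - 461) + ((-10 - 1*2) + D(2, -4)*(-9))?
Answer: -171951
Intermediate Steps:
D(n, M) = 9 + 9*n (D(n, M) = 9*(1 + n) = 9 + 9*n)
-876*(657 - 461) + ((-10 - 1*2) + D(2, -4)*(-9)) = -876*(657 - 461) + ((-10 - 1*2) + (9 + 9*2)*(-9)) = -876*196 + ((-10 - 2) + (9 + 18)*(-9)) = -171696 + (-12 + 27*(-9)) = -171696 + (-12 - 243) = -171696 - 255 = -171951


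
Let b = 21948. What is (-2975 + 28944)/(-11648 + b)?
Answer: 25969/10300 ≈ 2.5213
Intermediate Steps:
(-2975 + 28944)/(-11648 + b) = (-2975 + 28944)/(-11648 + 21948) = 25969/10300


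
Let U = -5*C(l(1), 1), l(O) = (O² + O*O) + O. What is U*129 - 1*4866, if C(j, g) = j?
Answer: -6801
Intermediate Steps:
l(O) = O + 2*O² (l(O) = (O² + O²) + O = 2*O² + O = O + 2*O²)
U = -15 (U = -5*(1 + 2*1) = -5*(1 + 2) = -5*3 = -15)
U*129 - 1*4866 = -15*129 - 1*4866 = -1935 - 4866 = -6801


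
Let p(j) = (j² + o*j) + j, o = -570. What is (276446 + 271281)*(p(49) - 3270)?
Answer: -15747151250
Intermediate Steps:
p(j) = j² - 569*j (p(j) = (j² - 570*j) + j = j² - 569*j)
(276446 + 271281)*(p(49) - 3270) = (276446 + 271281)*(49*(-569 + 49) - 3270) = 547727*(49*(-520) - 3270) = 547727*(-25480 - 3270) = 547727*(-28750) = -15747151250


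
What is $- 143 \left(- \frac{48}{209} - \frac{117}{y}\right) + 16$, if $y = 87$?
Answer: $\frac{132875}{551} \approx 241.15$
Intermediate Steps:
$- 143 \left(- \frac{48}{209} - \frac{117}{y}\right) + 16 = - 143 \left(- \frac{48}{209} - \frac{117}{87}\right) + 16 = - 143 \left(\left(-48\right) \frac{1}{209} - \frac{39}{29}\right) + 16 = - 143 \left(- \frac{48}{209} - \frac{39}{29}\right) + 16 = \left(-143\right) \left(- \frac{9543}{6061}\right) + 16 = \frac{124059}{551} + 16 = \frac{132875}{551}$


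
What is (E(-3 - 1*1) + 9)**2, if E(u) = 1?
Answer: 100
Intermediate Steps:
(E(-3 - 1*1) + 9)**2 = (1 + 9)**2 = 10**2 = 100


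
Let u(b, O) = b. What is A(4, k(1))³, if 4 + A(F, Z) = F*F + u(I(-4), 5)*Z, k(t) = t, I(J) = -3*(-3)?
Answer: 9261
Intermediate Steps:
I(J) = 9
A(F, Z) = -4 + F² + 9*Z (A(F, Z) = -4 + (F*F + 9*Z) = -4 + (F² + 9*Z) = -4 + F² + 9*Z)
A(4, k(1))³ = (-4 + 4² + 9*1)³ = (-4 + 16 + 9)³ = 21³ = 9261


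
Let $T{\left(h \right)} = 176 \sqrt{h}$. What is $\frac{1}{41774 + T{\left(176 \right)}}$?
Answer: $\frac{20887}{869807650} - \frac{176 \sqrt{11}}{434903825} \approx 2.2671 \cdot 10^{-5}$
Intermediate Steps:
$\frac{1}{41774 + T{\left(176 \right)}} = \frac{1}{41774 + 176 \sqrt{176}} = \frac{1}{41774 + 176 \cdot 4 \sqrt{11}} = \frac{1}{41774 + 704 \sqrt{11}}$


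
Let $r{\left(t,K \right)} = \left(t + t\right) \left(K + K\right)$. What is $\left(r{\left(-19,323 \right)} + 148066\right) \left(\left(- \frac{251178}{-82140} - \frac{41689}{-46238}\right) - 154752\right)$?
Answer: $- \frac{3024808653170720862}{158249555} \approx -1.9114 \cdot 10^{10}$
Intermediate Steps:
$r{\left(t,K \right)} = 4 K t$ ($r{\left(t,K \right)} = 2 t 2 K = 4 K t$)
$\left(r{\left(-19,323 \right)} + 148066\right) \left(\left(- \frac{251178}{-82140} - \frac{41689}{-46238}\right) - 154752\right) = \left(4 \cdot 323 \left(-19\right) + 148066\right) \left(\left(- \frac{251178}{-82140} - \frac{41689}{-46238}\right) - 154752\right) = \left(-24548 + 148066\right) \left(\left(\left(-251178\right) \left(- \frac{1}{82140}\right) - - \frac{41689}{46238}\right) - 154752\right) = 123518 \left(\left(\frac{41863}{13690} + \frac{41689}{46238}\right) - 154752\right) = 123518 \left(\frac{626595951}{158249555} - 154752\right) = 123518 \left(- \frac{24488808539409}{158249555}\right) = - \frac{3024808653170720862}{158249555}$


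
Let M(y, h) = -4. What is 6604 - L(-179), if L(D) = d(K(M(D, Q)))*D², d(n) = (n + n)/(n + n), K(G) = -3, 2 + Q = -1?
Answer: -25437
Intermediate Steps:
Q = -3 (Q = -2 - 1 = -3)
d(n) = 1 (d(n) = (2*n)/((2*n)) = (2*n)*(1/(2*n)) = 1)
L(D) = D² (L(D) = 1*D² = D²)
6604 - L(-179) = 6604 - 1*(-179)² = 6604 - 1*32041 = 6604 - 32041 = -25437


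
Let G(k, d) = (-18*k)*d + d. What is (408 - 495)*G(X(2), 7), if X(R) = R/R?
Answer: 10353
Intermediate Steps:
X(R) = 1
G(k, d) = d - 18*d*k (G(k, d) = -18*d*k + d = d - 18*d*k)
(408 - 495)*G(X(2), 7) = (408 - 495)*(7*(1 - 18*1)) = -609*(1 - 18) = -609*(-17) = -87*(-119) = 10353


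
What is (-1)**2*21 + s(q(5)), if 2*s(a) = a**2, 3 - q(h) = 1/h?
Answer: 623/25 ≈ 24.920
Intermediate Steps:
q(h) = 3 - 1/h
s(a) = a**2/2
(-1)**2*21 + s(q(5)) = (-1)**2*21 + (3 - 1/5)**2/2 = 1*21 + (3 - 1*1/5)**2/2 = 21 + (3 - 1/5)**2/2 = 21 + (14/5)**2/2 = 21 + (1/2)*(196/25) = 21 + 98/25 = 623/25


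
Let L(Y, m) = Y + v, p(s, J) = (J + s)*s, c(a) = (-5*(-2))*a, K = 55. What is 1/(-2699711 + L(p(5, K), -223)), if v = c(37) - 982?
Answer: -1/2700023 ≈ -3.7037e-7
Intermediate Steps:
c(a) = 10*a
v = -612 (v = 10*37 - 982 = 370 - 982 = -612)
p(s, J) = s*(J + s)
L(Y, m) = -612 + Y (L(Y, m) = Y - 612 = -612 + Y)
1/(-2699711 + L(p(5, K), -223)) = 1/(-2699711 + (-612 + 5*(55 + 5))) = 1/(-2699711 + (-612 + 5*60)) = 1/(-2699711 + (-612 + 300)) = 1/(-2699711 - 312) = 1/(-2700023) = -1/2700023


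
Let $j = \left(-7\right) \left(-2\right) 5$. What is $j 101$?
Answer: $7070$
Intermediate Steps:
$j = 70$ ($j = 14 \cdot 5 = 70$)
$j 101 = 70 \cdot 101 = 7070$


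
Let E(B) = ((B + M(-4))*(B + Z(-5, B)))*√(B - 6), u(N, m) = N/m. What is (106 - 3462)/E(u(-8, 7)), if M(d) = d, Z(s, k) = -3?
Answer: 41111*I*√14/2610 ≈ 58.936*I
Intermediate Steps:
E(B) = √(-6 + B)*(-4 + B)*(-3 + B) (E(B) = ((B - 4)*(B - 3))*√(B - 6) = ((-4 + B)*(-3 + B))*√(-6 + B) = √(-6 + B)*(-4 + B)*(-3 + B))
(106 - 3462)/E(u(-8, 7)) = (106 - 3462)/((√(-6 - 8/7)*(12 + (-8/7)² - (-56)/7))) = -3356*1/(√(-6 - 8*⅐)*(12 + (-8*⅐)² - (-56)/7)) = -3356*1/(√(-6 - 8/7)*(12 + (-8/7)² - 7*(-8/7))) = -3356*(-I*√14/(10*(12 + 64/49 + 8))) = -3356*(-49*I*√14/10440) = -(-41111)*I*√14/2610 = 41111*I*√14/2610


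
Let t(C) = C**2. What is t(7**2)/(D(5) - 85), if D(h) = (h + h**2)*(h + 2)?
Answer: 2401/125 ≈ 19.208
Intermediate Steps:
D(h) = (2 + h)*(h + h**2) (D(h) = (h + h**2)*(2 + h) = (2 + h)*(h + h**2))
t(7**2)/(D(5) - 85) = (7**2)**2/(5*(2 + 5**2 + 3*5) - 85) = 49**2/(5*(2 + 25 + 15) - 85) = 2401/(5*42 - 85) = 2401/(210 - 85) = 2401/125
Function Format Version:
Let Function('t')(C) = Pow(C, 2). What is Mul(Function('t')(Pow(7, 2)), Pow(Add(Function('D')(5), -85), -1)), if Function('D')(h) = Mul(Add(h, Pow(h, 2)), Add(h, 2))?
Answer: Rational(2401, 125) ≈ 19.208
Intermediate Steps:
Function('D')(h) = Mul(Add(2, h), Add(h, Pow(h, 2))) (Function('D')(h) = Mul(Add(h, Pow(h, 2)), Add(2, h)) = Mul(Add(2, h), Add(h, Pow(h, 2))))
Mul(Function('t')(Pow(7, 2)), Pow(Add(Function('D')(5), -85), -1)) = Mul(Pow(Pow(7, 2), 2), Pow(Add(Mul(5, Add(2, Pow(5, 2), Mul(3, 5))), -85), -1)) = Mul(Pow(49, 2), Pow(Add(Mul(5, Add(2, 25, 15)), -85), -1)) = Mul(2401, Pow(Add(Mul(5, 42), -85), -1)) = Mul(2401, Pow(Add(210, -85), -1)) = Mul(2401, Pow(125, -1)) = Mul(2401, Rational(1, 125)) = Rational(2401, 125)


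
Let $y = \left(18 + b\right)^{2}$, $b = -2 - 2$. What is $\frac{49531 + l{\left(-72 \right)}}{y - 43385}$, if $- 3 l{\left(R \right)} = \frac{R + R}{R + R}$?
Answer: $- \frac{148592}{129567} \approx -1.1468$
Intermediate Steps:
$l{\left(R \right)} = - \frac{1}{3}$ ($l{\left(R \right)} = - \frac{\left(R + R\right) \frac{1}{R + R}}{3} = - \frac{2 R \frac{1}{2 R}}{3} = \left(- \frac{1}{3}\right) 1 = - \frac{1}{3}$)
$b = -4$ ($b = -2 - 2 = -4$)
$y = 196$ ($y = \left(18 - 4\right)^{2} = 14^{2} = 196$)
$\frac{49531 + l{\left(-72 \right)}}{y - 43385} = \frac{49531 - \frac{1}{3}}{196 - 43385} = \frac{148592}{3 \left(-43189\right)} = \frac{148592}{3} \left(- \frac{1}{43189}\right) = - \frac{148592}{129567}$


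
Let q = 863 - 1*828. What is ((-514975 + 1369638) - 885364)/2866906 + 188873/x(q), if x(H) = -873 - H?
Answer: -270754506723/1301575324 ≈ -208.02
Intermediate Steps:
q = 35 (q = 863 - 828 = 35)
((-514975 + 1369638) - 885364)/2866906 + 188873/x(q) = ((-514975 + 1369638) - 885364)/2866906 + 188873/(-873 - 1*35) = (854663 - 885364)*(1/2866906) + 188873/(-873 - 35) = -30701*1/2866906 + 188873/(-908) = -30701/2866906 + 188873*(-1/908) = -30701/2866906 - 188873/908 = -270754506723/1301575324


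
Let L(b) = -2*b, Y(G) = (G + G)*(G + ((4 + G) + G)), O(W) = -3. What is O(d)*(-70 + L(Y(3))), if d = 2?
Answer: 678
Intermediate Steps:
Y(G) = 2*G*(4 + 3*G) (Y(G) = (2*G)*(G + (4 + 2*G)) = (2*G)*(4 + 3*G) = 2*G*(4 + 3*G))
O(d)*(-70 + L(Y(3))) = -3*(-70 - 4*3*(4 + 3*3)) = -3*(-70 - 4*3*(4 + 9)) = -3*(-70 - 4*3*13) = -3*(-70 - 2*78) = -3*(-70 - 156) = -3*(-226) = 678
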